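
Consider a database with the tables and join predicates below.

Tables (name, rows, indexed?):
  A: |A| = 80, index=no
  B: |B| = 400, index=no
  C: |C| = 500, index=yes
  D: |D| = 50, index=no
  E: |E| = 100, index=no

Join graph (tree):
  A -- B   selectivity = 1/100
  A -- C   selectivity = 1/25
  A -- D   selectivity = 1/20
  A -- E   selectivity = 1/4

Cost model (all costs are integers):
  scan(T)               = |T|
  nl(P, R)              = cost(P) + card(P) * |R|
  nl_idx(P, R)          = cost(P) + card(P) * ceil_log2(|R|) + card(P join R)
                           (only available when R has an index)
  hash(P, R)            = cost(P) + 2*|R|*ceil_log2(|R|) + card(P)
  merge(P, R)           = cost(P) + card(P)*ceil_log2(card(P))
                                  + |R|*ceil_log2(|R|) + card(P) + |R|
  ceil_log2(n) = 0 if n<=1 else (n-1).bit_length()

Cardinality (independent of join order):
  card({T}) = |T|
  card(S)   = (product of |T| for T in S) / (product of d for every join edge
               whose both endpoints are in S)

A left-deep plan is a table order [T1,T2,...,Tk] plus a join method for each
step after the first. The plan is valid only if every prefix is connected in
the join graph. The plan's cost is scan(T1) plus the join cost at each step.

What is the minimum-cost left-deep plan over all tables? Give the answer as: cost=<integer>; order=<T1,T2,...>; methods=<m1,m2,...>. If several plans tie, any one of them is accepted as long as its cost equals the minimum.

Selinger DP (subsets sized 1..n):
  {A}: scan cost=80, card=80
  {B}: scan cost=400, card=400
  {C}: scan cost=500, card=500
  {D}: scan cost=50, card=50
  {E}: scan cost=100, card=100
  {AB}: card=320; try (A,hash)→1920, (B,merge)→4720, (A,merge)→5040, (B,hash)→7360, (B,nl)→32080, (A,nl)→32400; best=1920 via (A,hash)
  {AC}: card=1600; try (A,hash)→2120, (C,nl_idx)→2400, (C,merge)→5720, (A,merge)→6140, (C,hash)→9160, (C,nl)→40080 …(+1); best=2120 via (A,hash)
  {AD}: card=200; try (D,hash)→760, (A,merge)→1040, (D,merge)→1070, (A,hash)→1220, (A,nl)→4050, (D,nl)→4080; best=760 via (D,hash)
  {AE}: card=2000; try (A,hash)→1320, (E,merge)→1520, (A,merge)→1540, (E,hash)→1560, (E,nl)→8080, (A,nl)→8100; best=1320 via (A,hash)
  {ABC}: card=6400; try (C,merge)→10120, (B,hash)→10920, (C,nl_idx)→11200, (C,hash)→11240, (B,merge)→25320, (C,nl)→161920 …(+1); best=10120 via (C,merge)
  {ABD}: card=800; try (D,hash)→2840, (D,merge)→5470, (B,merge)→6560, (B,hash)→8160, (D,nl)→17920, (B,nl)→80760; best=2840 via (D,hash)
  {ABE}: card=8000; try (E,hash)→3640, (E,merge)→5920, (B,hash)→10520, (B,merge)→29320, (E,nl)→33920, (B,nl)→801320; best=3640 via (E,hash)
  {ACD}: card=4000; try (D,hash)→4320, (C,nl_idx)→6560, (C,merge)→7560, (C,hash)→9960, (D,merge)→21670, (D,nl)→82120 …(+1); best=4320 via (D,hash)
  {ACE}: card=40000; try (E,hash)→5120, (C,hash)→12320, (E,merge)→22120, (C,merge)→30320, (C,nl_idx)→59320, (E,nl)→162120 …(+1); best=5120 via (E,hash)
  {ADE}: card=5000; try (E,hash)→2360, (E,merge)→3360, (D,hash)→3920, (E,nl)→20760, (D,merge)→25670, (D,nl)→101320; best=2360 via (E,hash)
  {ABCD}: card=16000; try (C,hash)→12640, (B,hash)→15520, (C,merge)→16640, (D,hash)→17120, (C,nl_idx)→26040, (B,merge)→60320 …(+4); best=12640 via (C,hash)
  {ABCE}: card=160000; try (E,hash)→17920, (C,hash)→20640, (B,hash)→52320, (E,merge)→100520, (C,merge)→120640, (C,nl_idx)→235640 …(+4); best=17920 via (E,hash)
  {ABDE}: card=20000; try (E,hash)→5040, (D,hash)→12240, (E,merge)→12440, (B,hash)→14560, (B,merge)→76360, (E,nl)→82840 …(+3); best=5040 via (E,hash)
  {ACDE}: card=100000; try (E,hash)→9720, (C,hash)→16360, (D,hash)→45720, (E,merge)→57120, (C,merge)→77360, (C,nl_idx)→147360 …(+4); best=9720 via (E,hash)
  {ABCDE}: card=400000; try (E,hash)→30040, (C,hash)→34040, (B,hash)→116920, (D,hash)→178520, (E,merge)→253440, (C,merge)→330040 …(+7); best=30040 via (E,hash)

cost=30040; order=B,A,D,C,E; methods=hash,hash,hash,hash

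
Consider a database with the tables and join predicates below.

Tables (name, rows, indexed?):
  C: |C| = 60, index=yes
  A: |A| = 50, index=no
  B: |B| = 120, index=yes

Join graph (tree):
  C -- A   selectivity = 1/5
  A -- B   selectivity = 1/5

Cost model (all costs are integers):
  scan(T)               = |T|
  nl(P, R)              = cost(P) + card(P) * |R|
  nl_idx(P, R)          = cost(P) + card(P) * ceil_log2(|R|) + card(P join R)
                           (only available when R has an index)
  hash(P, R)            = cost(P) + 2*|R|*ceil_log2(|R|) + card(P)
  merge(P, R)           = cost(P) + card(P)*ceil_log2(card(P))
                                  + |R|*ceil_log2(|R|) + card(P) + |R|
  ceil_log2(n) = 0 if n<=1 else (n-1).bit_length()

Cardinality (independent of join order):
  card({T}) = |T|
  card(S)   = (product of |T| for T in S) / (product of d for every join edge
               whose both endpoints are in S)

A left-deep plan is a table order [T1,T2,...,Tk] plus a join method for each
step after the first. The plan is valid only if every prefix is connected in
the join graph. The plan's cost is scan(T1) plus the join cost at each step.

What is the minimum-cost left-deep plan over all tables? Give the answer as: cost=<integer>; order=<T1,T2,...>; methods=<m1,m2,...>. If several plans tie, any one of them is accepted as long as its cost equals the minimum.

Selinger DP (subsets sized 1..n):
  {C}: scan cost=60, card=60
  {A}: scan cost=50, card=50
  {B}: scan cost=120, card=120
  {AC}: card=600; try (A,hash)→720, (C,hash)→820, (C,merge)→820, (A,merge)→830, (C,nl_idx)→950, (C,nl)→3050 …(+1); best=720 via (A,hash)
  {AB}: card=1200; try (A,hash)→840, (B,merge)→1360, (A,merge)→1430, (B,nl_idx)→1600, (B,hash)→1780, (B,nl)→6050 …(+1); best=840 via (A,hash)
  {ABC}: card=14400; try (C,hash)→2760, (B,hash)→3000, (B,merge)→8280, (C,merge)→15660, (B,nl_idx)→19320, (C,nl_idx)→22440 …(+2); best=2760 via (C,hash)

cost=2760; order=B,A,C; methods=hash,hash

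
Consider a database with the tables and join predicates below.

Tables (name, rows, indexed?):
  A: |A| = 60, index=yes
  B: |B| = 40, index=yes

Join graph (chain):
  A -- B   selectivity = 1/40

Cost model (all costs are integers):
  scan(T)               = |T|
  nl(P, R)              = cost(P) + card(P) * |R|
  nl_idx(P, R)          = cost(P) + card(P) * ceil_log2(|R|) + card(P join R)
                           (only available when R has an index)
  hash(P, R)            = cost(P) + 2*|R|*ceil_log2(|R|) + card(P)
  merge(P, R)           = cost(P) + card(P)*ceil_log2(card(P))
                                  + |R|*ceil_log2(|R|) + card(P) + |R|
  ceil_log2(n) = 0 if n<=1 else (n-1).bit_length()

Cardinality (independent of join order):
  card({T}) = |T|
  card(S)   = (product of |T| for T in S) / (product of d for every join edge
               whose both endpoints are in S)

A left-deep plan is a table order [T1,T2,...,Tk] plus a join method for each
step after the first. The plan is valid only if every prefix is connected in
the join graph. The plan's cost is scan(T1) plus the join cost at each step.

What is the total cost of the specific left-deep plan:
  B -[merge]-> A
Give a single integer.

740

step 1: scan B: cost=40, card=40
step 2: join A via merge
    card(P join A) = 40*60/(40) = 60
    cost = 40 + 40*6 + 60*6 + 40 + 60 = 740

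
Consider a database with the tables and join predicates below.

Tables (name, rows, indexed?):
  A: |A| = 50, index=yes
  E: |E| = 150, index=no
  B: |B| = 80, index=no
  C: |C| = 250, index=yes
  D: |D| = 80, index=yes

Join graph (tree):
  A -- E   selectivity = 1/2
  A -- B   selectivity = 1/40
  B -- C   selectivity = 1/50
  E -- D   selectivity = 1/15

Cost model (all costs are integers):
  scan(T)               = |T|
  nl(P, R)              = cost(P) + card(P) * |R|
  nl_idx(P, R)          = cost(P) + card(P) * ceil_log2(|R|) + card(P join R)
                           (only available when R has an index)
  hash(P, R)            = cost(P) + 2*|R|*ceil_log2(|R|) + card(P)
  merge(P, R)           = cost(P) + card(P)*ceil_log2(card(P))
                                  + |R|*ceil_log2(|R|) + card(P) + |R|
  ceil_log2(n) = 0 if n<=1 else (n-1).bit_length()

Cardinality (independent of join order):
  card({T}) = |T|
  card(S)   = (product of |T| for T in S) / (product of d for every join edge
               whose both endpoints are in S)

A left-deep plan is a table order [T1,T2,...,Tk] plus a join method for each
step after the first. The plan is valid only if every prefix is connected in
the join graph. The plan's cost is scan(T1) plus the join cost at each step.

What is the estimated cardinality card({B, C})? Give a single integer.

Tables in S: B(80), C(250)
Edges inside S: B-C(d=50)
numerator = 80 * 250 = 20000
denominator = 50 = 50
card(S) = 20000 / 50 = 400

400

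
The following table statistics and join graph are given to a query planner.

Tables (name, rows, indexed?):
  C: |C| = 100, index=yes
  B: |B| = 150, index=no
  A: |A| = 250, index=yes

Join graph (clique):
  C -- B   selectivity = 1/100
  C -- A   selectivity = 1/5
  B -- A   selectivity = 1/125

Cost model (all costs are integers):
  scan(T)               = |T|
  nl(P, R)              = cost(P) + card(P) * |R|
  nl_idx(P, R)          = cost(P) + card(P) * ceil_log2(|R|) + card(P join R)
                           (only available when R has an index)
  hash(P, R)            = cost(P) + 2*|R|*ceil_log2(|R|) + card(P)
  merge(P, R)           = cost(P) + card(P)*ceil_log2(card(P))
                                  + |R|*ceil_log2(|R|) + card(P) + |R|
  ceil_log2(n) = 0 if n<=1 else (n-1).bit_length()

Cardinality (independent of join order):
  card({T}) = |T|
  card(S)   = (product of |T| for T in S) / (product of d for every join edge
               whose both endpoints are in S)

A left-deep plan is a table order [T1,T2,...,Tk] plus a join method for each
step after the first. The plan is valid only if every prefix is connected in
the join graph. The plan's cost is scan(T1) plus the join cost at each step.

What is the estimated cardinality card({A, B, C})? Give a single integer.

Tables in S: A(250), B(150), C(100)
Edges inside S: C-B(d=100), C-A(d=5), B-A(d=125)
numerator = 250 * 150 * 100 = 3750000
denominator = 100 * 5 * 125 = 62500
card(S) = 3750000 / 62500 = 60

60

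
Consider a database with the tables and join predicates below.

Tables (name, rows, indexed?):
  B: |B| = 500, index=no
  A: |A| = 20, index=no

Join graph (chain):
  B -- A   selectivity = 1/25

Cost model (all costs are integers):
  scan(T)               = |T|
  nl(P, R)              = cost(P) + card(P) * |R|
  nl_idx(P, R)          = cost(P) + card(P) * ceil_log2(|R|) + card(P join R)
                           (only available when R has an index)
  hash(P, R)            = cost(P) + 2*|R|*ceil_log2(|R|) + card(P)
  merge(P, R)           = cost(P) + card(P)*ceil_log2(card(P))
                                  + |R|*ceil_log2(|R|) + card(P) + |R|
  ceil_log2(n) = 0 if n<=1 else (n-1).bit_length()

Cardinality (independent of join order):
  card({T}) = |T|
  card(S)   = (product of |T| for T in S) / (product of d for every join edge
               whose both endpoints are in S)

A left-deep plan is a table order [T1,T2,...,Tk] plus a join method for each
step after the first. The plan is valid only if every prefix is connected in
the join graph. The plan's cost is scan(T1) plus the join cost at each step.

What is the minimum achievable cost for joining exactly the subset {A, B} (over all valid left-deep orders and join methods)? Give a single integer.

1200

Selinger DP over subsets of {A,B}:
  {B}: scan cost=500, card=500
  {A}: scan cost=20, card=20
  {AB}: card=400; try (A,hash)→1200, (B,merge)→5140, (A,merge)→5620, (B,hash)→9040, (B,nl)→10020, (A,nl)→10500; best=1200 via (A,hash)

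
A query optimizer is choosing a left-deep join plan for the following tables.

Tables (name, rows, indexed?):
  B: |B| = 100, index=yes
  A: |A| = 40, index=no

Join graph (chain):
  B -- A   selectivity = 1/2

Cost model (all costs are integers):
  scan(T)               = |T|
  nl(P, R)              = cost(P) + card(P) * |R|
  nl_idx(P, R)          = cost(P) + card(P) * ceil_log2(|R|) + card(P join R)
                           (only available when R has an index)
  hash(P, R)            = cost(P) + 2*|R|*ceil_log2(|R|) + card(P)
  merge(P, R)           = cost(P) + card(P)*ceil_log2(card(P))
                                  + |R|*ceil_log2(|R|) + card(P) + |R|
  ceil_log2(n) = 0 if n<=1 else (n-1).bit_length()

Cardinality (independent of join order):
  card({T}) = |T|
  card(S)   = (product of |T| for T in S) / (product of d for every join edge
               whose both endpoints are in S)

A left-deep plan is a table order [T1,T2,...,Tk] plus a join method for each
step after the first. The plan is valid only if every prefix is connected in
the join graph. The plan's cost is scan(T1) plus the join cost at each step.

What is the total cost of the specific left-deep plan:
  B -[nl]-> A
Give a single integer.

step 1: scan B: cost=100, card=100
step 2: join A via nl
    card(P join A) = 100*40/(2) = 2000
    cost = 100 + 100*40 = 4100

4100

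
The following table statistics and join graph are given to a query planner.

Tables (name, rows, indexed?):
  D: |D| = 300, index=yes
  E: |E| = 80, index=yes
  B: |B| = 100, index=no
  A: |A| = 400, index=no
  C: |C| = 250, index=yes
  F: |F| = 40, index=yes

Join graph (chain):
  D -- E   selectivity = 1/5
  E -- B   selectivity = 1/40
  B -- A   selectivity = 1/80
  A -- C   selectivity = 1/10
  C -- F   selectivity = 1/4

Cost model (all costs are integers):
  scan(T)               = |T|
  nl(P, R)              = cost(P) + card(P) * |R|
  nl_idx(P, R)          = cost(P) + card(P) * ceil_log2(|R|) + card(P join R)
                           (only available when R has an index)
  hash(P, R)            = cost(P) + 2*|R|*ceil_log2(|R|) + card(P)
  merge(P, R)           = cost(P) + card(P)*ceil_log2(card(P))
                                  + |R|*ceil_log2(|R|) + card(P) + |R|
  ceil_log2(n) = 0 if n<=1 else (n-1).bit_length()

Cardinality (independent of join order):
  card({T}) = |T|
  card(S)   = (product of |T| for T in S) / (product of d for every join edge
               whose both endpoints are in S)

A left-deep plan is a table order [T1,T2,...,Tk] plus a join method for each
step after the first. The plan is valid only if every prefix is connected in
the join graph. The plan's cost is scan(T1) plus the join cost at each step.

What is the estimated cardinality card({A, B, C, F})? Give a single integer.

125000

Tables in S: A(400), B(100), C(250), F(40)
Edges inside S: B-A(d=80), A-C(d=10), C-F(d=4)
numerator = 400 * 100 * 250 * 40 = 400000000
denominator = 80 * 10 * 4 = 3200
card(S) = 400000000 / 3200 = 125000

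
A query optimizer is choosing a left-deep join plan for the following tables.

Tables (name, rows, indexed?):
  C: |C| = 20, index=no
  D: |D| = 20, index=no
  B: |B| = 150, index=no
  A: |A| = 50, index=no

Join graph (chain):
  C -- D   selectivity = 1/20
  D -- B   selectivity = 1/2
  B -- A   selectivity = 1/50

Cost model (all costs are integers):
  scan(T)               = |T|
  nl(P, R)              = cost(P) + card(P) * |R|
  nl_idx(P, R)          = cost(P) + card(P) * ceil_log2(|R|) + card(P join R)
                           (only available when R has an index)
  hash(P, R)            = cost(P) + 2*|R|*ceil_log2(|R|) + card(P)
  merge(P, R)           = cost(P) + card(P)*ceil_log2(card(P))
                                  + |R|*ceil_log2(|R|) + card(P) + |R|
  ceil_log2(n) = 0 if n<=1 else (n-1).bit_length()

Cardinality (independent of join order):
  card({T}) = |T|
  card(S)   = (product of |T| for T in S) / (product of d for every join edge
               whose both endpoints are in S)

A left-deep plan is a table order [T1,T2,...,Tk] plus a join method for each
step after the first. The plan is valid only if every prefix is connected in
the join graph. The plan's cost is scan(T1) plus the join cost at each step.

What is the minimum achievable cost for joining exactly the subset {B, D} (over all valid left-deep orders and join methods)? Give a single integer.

500

Selinger DP over subsets of {B,D}:
  {D}: scan cost=20, card=20
  {B}: scan cost=150, card=150
  {BD}: card=1500; try (D,hash)→500, (B,merge)→1490, (D,merge)→1620, (B,hash)→2440, (B,nl)→3020, (D,nl)→3150; best=500 via (D,hash)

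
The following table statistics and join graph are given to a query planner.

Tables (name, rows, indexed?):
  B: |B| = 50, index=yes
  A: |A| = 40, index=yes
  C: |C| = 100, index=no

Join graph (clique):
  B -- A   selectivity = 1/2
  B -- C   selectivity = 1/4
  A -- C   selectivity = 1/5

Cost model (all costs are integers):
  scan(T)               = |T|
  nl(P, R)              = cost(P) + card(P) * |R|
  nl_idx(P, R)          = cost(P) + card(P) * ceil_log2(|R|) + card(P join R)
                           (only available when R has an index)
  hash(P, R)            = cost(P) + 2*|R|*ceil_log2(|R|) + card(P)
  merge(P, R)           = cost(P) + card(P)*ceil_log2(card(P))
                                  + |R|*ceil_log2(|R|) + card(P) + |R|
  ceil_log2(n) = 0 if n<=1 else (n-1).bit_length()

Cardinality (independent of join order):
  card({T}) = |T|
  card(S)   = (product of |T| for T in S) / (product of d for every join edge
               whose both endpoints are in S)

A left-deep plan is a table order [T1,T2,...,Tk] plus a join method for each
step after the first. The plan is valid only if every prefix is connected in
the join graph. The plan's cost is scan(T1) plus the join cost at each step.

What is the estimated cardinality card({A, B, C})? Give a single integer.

5000

Tables in S: A(40), B(50), C(100)
Edges inside S: B-A(d=2), B-C(d=4), A-C(d=5)
numerator = 40 * 50 * 100 = 200000
denominator = 2 * 4 * 5 = 40
card(S) = 200000 / 40 = 5000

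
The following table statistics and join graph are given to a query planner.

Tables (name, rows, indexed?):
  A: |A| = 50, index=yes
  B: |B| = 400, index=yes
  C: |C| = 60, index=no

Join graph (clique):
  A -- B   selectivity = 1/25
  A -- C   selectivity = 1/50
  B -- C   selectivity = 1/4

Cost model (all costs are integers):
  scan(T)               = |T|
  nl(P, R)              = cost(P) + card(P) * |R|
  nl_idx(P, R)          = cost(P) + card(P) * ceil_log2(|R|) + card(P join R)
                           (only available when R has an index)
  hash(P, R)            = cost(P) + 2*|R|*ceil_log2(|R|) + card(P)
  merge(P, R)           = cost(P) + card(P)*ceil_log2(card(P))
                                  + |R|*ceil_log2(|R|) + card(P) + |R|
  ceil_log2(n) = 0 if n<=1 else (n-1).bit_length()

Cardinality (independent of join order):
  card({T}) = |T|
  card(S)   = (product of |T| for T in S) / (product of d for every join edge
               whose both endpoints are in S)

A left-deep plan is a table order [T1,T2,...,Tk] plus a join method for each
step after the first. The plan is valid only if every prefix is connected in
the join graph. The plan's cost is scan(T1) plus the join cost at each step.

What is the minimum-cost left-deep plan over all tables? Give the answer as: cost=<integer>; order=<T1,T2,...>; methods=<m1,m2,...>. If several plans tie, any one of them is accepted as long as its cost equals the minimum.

cost=1260; order=C,A,B; methods=nl_idx,nl_idx

Selinger DP (subsets sized 1..n):
  {A}: scan cost=50, card=50
  {B}: scan cost=400, card=400
  {C}: scan cost=60, card=60
  {AB}: card=800; try (B,nl_idx)→1300, (A,hash)→1400, (A,nl_idx)→3600, (B,merge)→4400, (A,merge)→4750, (B,hash)→7300 …(+2); best=1300 via (B,nl_idx)
  {AC}: card=60; try (A,nl_idx)→480, (A,hash)→720, (C,hash)→820, (C,merge)→820, (A,merge)→830, (C,nl)→3050 …(+1); best=480 via (A,nl_idx)
  {BC}: card=6000; try (C,hash)→1520, (B,merge)→4480, (C,merge)→4820, (B,nl_idx)→6600, (B,hash)→7320, (B,nl)→24060 …(+1); best=1520 via (C,hash)
  {ABC}: card=240; try (B,nl_idx)→1260, (C,hash)→2820, (B,merge)→4900, (B,hash)→7740, (A,hash)→8120, (C,merge)→10520 …(+5); best=1260 via (B,nl_idx)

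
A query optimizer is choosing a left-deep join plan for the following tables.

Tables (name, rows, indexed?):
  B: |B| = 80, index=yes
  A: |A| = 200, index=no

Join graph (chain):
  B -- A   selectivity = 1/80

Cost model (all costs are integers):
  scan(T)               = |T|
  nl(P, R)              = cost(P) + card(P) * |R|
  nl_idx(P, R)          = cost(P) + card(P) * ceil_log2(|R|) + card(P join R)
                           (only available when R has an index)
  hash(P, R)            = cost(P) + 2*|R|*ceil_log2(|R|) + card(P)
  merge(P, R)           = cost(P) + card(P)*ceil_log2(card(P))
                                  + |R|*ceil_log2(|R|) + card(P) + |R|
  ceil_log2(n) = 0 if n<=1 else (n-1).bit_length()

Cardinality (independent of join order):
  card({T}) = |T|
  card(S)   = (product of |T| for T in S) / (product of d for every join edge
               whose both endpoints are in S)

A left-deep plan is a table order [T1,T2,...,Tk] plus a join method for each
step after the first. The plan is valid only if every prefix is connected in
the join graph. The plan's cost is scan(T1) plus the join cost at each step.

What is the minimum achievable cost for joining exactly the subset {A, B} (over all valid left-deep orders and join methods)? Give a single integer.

Selinger DP over subsets of {A,B}:
  {B}: scan cost=80, card=80
  {A}: scan cost=200, card=200
  {AB}: card=200; try (B,hash)→1520, (B,nl_idx)→1800, (A,merge)→2520, (B,merge)→2640, (A,hash)→3360, (A,nl)→16080 …(+1); best=1520 via (B,hash)

1520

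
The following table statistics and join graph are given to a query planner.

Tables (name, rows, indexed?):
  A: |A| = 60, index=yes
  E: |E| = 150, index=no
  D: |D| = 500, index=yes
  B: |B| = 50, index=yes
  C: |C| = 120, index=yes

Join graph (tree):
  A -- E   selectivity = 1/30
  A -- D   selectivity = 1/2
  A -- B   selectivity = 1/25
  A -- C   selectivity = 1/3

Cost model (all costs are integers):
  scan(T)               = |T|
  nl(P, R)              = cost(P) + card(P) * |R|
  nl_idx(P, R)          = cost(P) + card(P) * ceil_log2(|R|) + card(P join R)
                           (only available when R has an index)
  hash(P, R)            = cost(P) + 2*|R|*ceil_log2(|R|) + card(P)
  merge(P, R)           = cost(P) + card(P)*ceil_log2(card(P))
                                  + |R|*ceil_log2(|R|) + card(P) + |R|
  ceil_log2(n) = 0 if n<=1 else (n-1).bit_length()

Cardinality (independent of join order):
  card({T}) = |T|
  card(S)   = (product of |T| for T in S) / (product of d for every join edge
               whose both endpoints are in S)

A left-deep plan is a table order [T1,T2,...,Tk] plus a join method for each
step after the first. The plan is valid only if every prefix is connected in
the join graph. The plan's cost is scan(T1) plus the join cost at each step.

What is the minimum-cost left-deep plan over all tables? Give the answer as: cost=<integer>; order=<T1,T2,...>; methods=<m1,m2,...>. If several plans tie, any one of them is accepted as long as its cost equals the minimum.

Selinger DP (subsets sized 1..n):
  {A}: scan cost=60, card=60
  {E}: scan cost=150, card=150
  {D}: scan cost=500, card=500
  {B}: scan cost=50, card=50
  {C}: scan cost=120, card=120
  {AE}: card=300; try (A,hash)→1020, (A,nl_idx)→1350, (E,merge)→1830, (A,merge)→1920, (E,hash)→2520, (E,nl)→9060 …(+1); best=1020 via (A,hash)
  {AD}: card=15000; try (A,hash)→1720, (D,merge)→5480, (A,merge)→5920, (D,hash)→9120, (D,nl_idx)→15600, (A,nl_idx)→18500 …(+2); best=1720 via (A,hash)
  {AB}: card=120; try (A,nl_idx)→470, (B,nl_idx)→540, (B,hash)→720, (A,hash)→820, (A,merge)→820, (B,merge)→830 …(+2); best=470 via (A,nl_idx)
  {AC}: card=2400; try (A,hash)→960, (C,merge)→1440, (A,merge)→1500, (C,hash)→1800, (C,nl_idx)→2880, (A,nl_idx)→3240 …(+2); best=960 via (A,hash)
  {ADE}: card=75000; try (D,merge)→9020, (D,hash)→10320, (E,hash)→19120, (D,nl_idx)→78720, (D,nl)→151020, (E,merge)→228070 …(+1); best=9020 via (D,merge)
  {ABE}: card=600; try (B,hash)→1920, (E,merge)→2780, (E,hash)→2990, (B,nl_idx)→3420, (B,merge)→4370, (B,nl)→16020 …(+1); best=1920 via (B,hash)
  {ACE}: card=12000; try (C,hash)→3000, (C,merge)→4980, (E,hash)→5760, (C,nl_idx)→15120, (E,merge)→33510, (C,nl)→37020 …(+1); best=3000 via (C,hash)
  {ABD}: card=30000; try (D,merge)→6430, (D,hash)→9590, (B,hash)→17320, (D,nl_idx)→31550, (D,nl)→60470, (B,nl_idx)→121720 …(+2); best=6430 via (D,merge)
  {ACD}: card=600000; try (D,hash)→12360, (C,hash)→18400, (D,merge)→37160, (C,merge)→227680, (D,nl_idx)→622560, (C,nl_idx)→706720 …(+2); best=12360 via (D,hash)
  {ABC}: card=4800; try (C,hash)→2270, (C,merge)→2390, (B,hash)→3960, (C,nl_idx)→6110, (C,nl)→14870, (B,nl_idx)→20160 …(+2); best=2270 via (C,hash)
  {ABDE}: card=150000; try (D,hash)→11520, (D,merge)→13520, (E,hash)→38830, (B,hash)→84620, (D,nl_idx)→157320, (D,nl)→301920 …(+5); best=11520 via (D,hash)
  {ACDE}: card=3000000; try (D,hash)→24000, (C,hash)→85700, (D,merge)→188000, (E,hash)→614760, (C,merge)→1359980, (D,nl_idx)→3111000 …(+5); best=24000 via (D,hash)
  {ABCE}: card=24000; try (C,hash)→4200, (E,hash)→9470, (C,merge)→9480, (B,hash)→15600, (C,nl_idx)→30120, (E,merge)→70820 …(+5); best=4200 via (C,hash)
  {ABCD}: card=1200000; try (D,hash)→16070, (C,hash)→38110, (D,merge)→74470, (C,merge)→487390, (B,hash)→612960, (D,nl_idx)→1245470 …(+6); best=16070 via (D,hash)
  {ABCDE}: card=6000000; try (D,hash)→37200, (C,hash)→163200, (D,merge)→393200, (E,hash)→1218470, (C,merge)→2862480, (B,hash)→3024600 …(+9); best=37200 via (D,hash)

cost=37200; order=E,A,B,C,D; methods=hash,hash,hash,hash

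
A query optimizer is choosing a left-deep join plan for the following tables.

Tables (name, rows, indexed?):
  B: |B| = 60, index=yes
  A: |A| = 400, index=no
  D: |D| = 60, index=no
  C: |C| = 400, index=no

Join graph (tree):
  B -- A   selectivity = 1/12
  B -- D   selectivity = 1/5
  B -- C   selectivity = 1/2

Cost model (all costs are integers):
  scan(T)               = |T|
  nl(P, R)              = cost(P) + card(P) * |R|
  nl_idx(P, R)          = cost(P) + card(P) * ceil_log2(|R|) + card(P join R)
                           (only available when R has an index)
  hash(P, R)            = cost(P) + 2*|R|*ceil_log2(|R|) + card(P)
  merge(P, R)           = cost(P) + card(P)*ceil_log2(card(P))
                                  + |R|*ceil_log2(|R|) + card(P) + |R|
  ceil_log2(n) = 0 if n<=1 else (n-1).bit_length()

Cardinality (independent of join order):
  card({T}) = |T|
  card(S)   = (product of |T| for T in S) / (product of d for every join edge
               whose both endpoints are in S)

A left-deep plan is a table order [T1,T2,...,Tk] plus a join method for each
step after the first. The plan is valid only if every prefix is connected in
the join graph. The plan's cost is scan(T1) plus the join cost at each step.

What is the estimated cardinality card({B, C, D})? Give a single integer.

Tables in S: B(60), C(400), D(60)
Edges inside S: B-D(d=5), B-C(d=2)
numerator = 60 * 400 * 60 = 1440000
denominator = 5 * 2 = 10
card(S) = 1440000 / 10 = 144000

144000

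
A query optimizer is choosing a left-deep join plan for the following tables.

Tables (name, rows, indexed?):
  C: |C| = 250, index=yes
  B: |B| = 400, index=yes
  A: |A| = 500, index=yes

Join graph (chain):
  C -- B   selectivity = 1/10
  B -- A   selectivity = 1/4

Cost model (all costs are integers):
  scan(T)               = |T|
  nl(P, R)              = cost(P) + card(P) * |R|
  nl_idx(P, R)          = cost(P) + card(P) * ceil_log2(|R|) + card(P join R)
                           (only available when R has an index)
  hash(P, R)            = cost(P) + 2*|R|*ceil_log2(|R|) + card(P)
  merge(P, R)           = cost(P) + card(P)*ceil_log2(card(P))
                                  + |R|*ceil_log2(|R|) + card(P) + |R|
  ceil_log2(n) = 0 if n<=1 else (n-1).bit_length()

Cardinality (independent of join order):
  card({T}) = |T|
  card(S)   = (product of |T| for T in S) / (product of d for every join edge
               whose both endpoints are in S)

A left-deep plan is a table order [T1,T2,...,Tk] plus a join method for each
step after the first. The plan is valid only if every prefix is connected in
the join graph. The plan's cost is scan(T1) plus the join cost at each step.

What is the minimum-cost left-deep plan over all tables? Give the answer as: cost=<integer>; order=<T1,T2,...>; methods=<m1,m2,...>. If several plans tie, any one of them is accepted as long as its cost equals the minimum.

Selinger DP (subsets sized 1..n):
  {C}: scan cost=250, card=250
  {B}: scan cost=400, card=400
  {A}: scan cost=500, card=500
  {BC}: card=10000; try (C,hash)→4800, (B,merge)→6500, (C,merge)→6650, (B,hash)→7700, (B,nl_idx)→12500, (C,nl_idx)→13600 …(+2); best=4800 via (C,hash)
  {AB}: card=50000; try (B,hash)→8200, (A,merge)→9400, (B,merge)→9500, (A,hash)→9800, (A,nl_idx)→54000, (B,nl_idx)→55000 …(+2); best=8200 via (B,hash)
  {ABC}: card=1250000; try (A,hash)→23800, (C,hash)→62200, (A,merge)→159800, (C,merge)→860450, (A,nl_idx)→1344800, (C,nl_idx)→1658200 …(+2); best=23800 via (A,hash)

cost=23800; order=B,C,A; methods=hash,hash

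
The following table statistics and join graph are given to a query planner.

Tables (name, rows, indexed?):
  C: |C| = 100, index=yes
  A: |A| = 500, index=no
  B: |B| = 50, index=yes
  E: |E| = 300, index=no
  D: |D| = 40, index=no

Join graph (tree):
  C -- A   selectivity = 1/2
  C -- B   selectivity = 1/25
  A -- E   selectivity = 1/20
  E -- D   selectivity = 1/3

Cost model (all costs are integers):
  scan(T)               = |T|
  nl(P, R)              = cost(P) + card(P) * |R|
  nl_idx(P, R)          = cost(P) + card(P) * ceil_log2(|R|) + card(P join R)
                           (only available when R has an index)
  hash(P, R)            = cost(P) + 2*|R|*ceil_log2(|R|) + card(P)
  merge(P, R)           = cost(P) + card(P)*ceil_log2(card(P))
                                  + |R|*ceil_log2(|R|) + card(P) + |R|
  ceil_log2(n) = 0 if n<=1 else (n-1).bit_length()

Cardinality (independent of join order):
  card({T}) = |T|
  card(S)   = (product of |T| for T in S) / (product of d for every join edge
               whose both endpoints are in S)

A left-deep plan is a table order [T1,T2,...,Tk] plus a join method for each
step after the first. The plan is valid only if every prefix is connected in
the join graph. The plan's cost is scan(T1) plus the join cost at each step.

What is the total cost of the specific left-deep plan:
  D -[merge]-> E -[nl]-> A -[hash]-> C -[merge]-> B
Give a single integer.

122105070

step 1: scan D: cost=40, card=40
step 2: join E via merge
    card(P join E) = 40*300/(3) = 4000
    cost = 40 + 40*6 + 300*9 + 40 + 300 = 3320
step 3: join A via nl
    card(P join A) = 4000*500/(20) = 100000
    cost = 3320 + 4000*500 = 2003320
step 4: join C via hash
    card(P join C) = 100000*100/(2) = 5000000
    cost = 2003320 + 2*100*7 + 100000 = 2104720
step 5: join B via merge
    card(P join B) = 5000000*50/(25) = 10000000
    cost = 2104720 + 5000000*23 + 50*6 + 5000000 + 50 = 122105070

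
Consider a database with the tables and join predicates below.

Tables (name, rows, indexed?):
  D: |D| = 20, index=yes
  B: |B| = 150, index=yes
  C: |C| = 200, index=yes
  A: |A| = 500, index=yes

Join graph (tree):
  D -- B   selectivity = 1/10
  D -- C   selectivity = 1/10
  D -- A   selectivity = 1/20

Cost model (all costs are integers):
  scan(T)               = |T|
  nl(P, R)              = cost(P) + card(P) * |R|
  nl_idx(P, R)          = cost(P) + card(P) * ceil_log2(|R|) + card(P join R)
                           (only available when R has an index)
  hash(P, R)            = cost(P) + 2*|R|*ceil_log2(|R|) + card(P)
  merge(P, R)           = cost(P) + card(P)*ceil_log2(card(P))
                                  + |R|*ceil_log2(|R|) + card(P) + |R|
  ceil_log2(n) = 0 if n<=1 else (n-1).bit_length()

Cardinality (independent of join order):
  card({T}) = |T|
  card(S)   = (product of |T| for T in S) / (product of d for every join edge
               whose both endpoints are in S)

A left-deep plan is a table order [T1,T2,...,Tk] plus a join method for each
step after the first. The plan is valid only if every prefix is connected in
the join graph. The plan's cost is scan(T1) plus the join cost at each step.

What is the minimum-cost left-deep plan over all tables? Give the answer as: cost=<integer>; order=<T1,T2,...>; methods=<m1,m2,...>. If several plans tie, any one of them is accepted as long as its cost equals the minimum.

Selinger DP (subsets sized 1..n):
  {D}: scan cost=20, card=20
  {B}: scan cost=150, card=150
  {C}: scan cost=200, card=200
  {A}: scan cost=500, card=500
  {BD}: card=300; try (B,nl_idx)→480, (D,hash)→500, (D,nl_idx)→1200, (B,merge)→1490, (D,merge)→1620, (B,hash)→2440 …(+2); best=480 via (B,nl_idx)
  {CD}: card=400; try (C,nl_idx)→580, (D,hash)→600, (D,nl_idx)→1600, (C,merge)→1940, (D,merge)→2120, (C,hash)→3240 …(+2); best=580 via (C,nl_idx)
  {AD}: card=500; try (A,nl_idx)→700, (D,hash)→1200, (D,nl_idx)→3500, (A,merge)→5140, (D,merge)→5620, (A,hash)→9040 …(+2); best=700 via (A,nl_idx)
  {BCD}: card=6000; try (B,hash)→3380, (C,hash)→3980, (C,merge)→5280, (B,merge)→5930, (C,nl_idx)→8880, (B,nl_idx)→9780 …(+2); best=3380 via (B,hash)
  {ABD}: card=7500; try (B,hash)→3600, (B,merge)→7050, (A,merge)→8480, (A,hash)→9780, (A,nl_idx)→10680, (B,nl_idx)→12200 …(+2); best=3600 via (B,hash)
  {ACD}: card=10000; try (C,hash)→4400, (C,merge)→7500, (A,merge)→9580, (A,hash)→9980, (A,nl_idx)→14180, (C,nl_idx)→14700 …(+2); best=4400 via (C,hash)
  {ABCD}: card=150000; try (C,hash)→14300, (B,hash)→16800, (A,hash)→18380, (A,merge)→92380, (C,merge)→110400, (B,merge)→155750 …(+6); best=14300 via (C,hash)

cost=14300; order=D,A,B,C; methods=nl_idx,hash,hash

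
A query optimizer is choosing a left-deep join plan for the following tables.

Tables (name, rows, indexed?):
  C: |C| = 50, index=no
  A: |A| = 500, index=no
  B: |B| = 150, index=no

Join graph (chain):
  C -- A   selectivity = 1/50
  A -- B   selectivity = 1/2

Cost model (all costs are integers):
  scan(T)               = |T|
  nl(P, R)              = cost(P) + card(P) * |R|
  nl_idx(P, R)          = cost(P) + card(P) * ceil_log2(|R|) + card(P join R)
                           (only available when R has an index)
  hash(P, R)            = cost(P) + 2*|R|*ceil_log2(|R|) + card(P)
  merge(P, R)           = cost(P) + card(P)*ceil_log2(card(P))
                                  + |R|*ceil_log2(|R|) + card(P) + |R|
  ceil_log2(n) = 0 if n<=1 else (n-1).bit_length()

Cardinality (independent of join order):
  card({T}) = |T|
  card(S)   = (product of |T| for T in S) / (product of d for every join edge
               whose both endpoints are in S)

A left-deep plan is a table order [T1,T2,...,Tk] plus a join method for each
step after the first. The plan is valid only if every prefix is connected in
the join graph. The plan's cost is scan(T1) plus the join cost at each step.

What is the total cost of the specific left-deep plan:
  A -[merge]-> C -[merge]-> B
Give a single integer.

12200

step 1: scan A: cost=500, card=500
step 2: join C via merge
    card(P join C) = 500*50/(50) = 500
    cost = 500 + 500*9 + 50*6 + 500 + 50 = 5850
step 3: join B via merge
    card(P join B) = 500*150/(2) = 37500
    cost = 5850 + 500*9 + 150*8 + 500 + 150 = 12200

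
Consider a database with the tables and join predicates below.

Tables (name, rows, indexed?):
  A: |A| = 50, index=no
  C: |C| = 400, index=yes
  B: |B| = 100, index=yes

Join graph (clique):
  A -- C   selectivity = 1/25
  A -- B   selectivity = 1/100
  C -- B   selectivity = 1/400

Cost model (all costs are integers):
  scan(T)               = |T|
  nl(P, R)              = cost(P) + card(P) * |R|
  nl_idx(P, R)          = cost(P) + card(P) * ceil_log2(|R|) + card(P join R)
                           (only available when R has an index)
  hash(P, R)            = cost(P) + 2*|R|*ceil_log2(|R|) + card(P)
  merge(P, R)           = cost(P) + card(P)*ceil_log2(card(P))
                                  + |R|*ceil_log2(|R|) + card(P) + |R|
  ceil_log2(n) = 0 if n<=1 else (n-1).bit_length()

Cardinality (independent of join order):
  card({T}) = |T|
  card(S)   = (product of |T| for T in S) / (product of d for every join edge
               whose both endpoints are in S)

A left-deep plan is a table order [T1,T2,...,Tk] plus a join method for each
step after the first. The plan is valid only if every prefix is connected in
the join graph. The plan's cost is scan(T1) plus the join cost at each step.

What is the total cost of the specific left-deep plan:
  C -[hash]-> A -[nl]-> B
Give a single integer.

81400

step 1: scan C: cost=400, card=400
step 2: join A via hash
    card(P join A) = 400*50/(25) = 800
    cost = 400 + 2*50*6 + 400 = 1400
step 3: join B via nl
    card(P join B) = 800*100/(100*400) = 2
    cost = 1400 + 800*100 = 81400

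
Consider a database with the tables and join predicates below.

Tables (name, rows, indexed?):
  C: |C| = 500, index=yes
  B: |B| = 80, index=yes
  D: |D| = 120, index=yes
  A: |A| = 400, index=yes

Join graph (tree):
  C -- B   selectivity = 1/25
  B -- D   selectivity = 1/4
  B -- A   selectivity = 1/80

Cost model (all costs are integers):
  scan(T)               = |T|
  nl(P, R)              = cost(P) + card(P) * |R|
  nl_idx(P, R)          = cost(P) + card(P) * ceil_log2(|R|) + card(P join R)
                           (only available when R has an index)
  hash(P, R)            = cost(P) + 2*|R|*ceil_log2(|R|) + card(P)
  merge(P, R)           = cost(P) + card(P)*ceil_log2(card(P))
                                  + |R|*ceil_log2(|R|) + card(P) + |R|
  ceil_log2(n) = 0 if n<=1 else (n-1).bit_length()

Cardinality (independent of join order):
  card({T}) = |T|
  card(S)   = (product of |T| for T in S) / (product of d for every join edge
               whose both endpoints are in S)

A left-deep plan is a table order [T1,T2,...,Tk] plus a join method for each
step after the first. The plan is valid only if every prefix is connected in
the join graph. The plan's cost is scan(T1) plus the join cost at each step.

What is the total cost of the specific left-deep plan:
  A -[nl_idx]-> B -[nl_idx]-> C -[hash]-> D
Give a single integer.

step 1: scan A: cost=400, card=400
step 2: join B via nl_idx
    card(P join B) = 400*80/(80) = 400
    cost = 400 + 400*7 + 400 = 3600
step 3: join C via nl_idx
    card(P join C) = 400*500/(25) = 8000
    cost = 3600 + 400*9 + 8000 = 15200
step 4: join D via hash
    card(P join D) = 8000*120/(4) = 240000
    cost = 15200 + 2*120*7 + 8000 = 24880

24880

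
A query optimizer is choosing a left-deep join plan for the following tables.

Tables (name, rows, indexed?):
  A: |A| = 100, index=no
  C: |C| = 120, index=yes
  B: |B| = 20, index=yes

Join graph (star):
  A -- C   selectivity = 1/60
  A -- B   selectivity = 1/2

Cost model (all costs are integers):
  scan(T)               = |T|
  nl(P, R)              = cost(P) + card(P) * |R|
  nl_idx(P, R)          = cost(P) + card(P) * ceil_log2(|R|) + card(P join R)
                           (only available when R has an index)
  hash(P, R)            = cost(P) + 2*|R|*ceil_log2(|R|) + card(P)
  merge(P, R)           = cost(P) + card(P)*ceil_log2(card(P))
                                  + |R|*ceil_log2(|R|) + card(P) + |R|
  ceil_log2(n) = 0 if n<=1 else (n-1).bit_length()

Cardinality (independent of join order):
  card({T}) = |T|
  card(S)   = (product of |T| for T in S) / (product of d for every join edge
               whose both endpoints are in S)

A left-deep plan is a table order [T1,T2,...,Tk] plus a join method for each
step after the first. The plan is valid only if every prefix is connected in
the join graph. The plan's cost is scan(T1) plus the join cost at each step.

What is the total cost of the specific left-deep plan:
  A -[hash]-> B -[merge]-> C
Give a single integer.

12360

step 1: scan A: cost=100, card=100
step 2: join B via hash
    card(P join B) = 100*20/(2) = 1000
    cost = 100 + 2*20*5 + 100 = 400
step 3: join C via merge
    card(P join C) = 1000*120/(60) = 2000
    cost = 400 + 1000*10 + 120*7 + 1000 + 120 = 12360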